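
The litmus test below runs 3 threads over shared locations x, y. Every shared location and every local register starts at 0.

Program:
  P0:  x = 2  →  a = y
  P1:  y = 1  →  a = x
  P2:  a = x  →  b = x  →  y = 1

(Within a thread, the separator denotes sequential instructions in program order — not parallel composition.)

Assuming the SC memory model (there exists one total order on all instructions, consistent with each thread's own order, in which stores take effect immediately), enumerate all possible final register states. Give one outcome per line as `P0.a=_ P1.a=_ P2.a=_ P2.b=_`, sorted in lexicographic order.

outcome vector order: (P0.a,P1.a,P2.a,P2.b)
|SC outcomes| = 9

P0.a=0 P1.a=2 P2.a=0 P2.b=0
P0.a=0 P1.a=2 P2.a=0 P2.b=2
P0.a=0 P1.a=2 P2.a=2 P2.b=2
P0.a=1 P1.a=0 P2.a=0 P2.b=0
P0.a=1 P1.a=0 P2.a=0 P2.b=2
P0.a=1 P1.a=0 P2.a=2 P2.b=2
P0.a=1 P1.a=2 P2.a=0 P2.b=0
P0.a=1 P1.a=2 P2.a=0 P2.b=2
P0.a=1 P1.a=2 P2.a=2 P2.b=2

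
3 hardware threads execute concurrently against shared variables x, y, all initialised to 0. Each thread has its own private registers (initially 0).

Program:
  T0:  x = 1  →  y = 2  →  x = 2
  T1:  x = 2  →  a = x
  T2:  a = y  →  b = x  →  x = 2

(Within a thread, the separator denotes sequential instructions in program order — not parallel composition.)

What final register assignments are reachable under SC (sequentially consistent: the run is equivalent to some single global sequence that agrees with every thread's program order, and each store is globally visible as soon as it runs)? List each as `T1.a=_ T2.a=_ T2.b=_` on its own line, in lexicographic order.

T1.a=1 T2.a=0 T2.b=0
T1.a=1 T2.a=0 T2.b=1
T1.a=1 T2.a=0 T2.b=2
T1.a=1 T2.a=2 T2.b=1
T1.a=1 T2.a=2 T2.b=2
T1.a=2 T2.a=0 T2.b=0
T1.a=2 T2.a=0 T2.b=1
T1.a=2 T2.a=0 T2.b=2
T1.a=2 T2.a=2 T2.b=1
T1.a=2 T2.a=2 T2.b=2

outcome vector order: (T1.a,T2.a,T2.b)
|SC outcomes| = 10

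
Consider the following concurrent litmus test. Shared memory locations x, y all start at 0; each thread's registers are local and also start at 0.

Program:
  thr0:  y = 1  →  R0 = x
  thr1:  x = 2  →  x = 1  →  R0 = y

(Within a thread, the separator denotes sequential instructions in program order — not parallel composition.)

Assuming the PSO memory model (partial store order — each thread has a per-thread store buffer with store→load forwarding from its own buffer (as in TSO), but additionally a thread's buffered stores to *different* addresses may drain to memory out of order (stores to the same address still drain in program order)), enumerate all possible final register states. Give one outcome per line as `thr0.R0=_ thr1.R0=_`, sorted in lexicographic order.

outcome vector order: (thr0.R0,thr1.R0)
|PSO outcomes| = 6

thr0.R0=0 thr1.R0=0
thr0.R0=0 thr1.R0=1
thr0.R0=1 thr1.R0=0
thr0.R0=1 thr1.R0=1
thr0.R0=2 thr1.R0=0
thr0.R0=2 thr1.R0=1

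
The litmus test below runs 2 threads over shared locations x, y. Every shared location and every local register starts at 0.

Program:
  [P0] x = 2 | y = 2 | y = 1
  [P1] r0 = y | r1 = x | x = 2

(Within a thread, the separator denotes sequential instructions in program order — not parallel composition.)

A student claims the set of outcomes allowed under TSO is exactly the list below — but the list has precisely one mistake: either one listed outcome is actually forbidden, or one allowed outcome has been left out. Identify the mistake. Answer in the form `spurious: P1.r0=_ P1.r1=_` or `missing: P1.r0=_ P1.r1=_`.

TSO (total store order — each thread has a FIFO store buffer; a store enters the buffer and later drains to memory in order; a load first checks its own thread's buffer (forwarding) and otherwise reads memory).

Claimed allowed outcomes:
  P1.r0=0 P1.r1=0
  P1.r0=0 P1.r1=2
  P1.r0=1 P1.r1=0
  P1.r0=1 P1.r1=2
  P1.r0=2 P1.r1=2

outcome vector order: (P1.r0,P1.r1)
TSO (4): <0 0>; <0 2>; <1 2>; <2 2>
claimed∖TSO = {<1 0>}

spurious: P1.r0=1 P1.r1=0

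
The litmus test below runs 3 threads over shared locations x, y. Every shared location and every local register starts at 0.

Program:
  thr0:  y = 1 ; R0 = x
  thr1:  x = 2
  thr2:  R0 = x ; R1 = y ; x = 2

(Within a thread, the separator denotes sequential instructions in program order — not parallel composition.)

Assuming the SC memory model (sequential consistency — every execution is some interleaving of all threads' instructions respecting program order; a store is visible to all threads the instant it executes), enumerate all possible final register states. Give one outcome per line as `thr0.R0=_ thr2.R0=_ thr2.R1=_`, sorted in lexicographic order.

thr0.R0=0 thr2.R0=0 thr2.R1=0
thr0.R0=0 thr2.R0=0 thr2.R1=1
thr0.R0=0 thr2.R0=2 thr2.R1=1
thr0.R0=2 thr2.R0=0 thr2.R1=0
thr0.R0=2 thr2.R0=0 thr2.R1=1
thr0.R0=2 thr2.R0=2 thr2.R1=0
thr0.R0=2 thr2.R0=2 thr2.R1=1

outcome vector order: (thr0.R0,thr2.R0,thr2.R1)
|SC outcomes| = 7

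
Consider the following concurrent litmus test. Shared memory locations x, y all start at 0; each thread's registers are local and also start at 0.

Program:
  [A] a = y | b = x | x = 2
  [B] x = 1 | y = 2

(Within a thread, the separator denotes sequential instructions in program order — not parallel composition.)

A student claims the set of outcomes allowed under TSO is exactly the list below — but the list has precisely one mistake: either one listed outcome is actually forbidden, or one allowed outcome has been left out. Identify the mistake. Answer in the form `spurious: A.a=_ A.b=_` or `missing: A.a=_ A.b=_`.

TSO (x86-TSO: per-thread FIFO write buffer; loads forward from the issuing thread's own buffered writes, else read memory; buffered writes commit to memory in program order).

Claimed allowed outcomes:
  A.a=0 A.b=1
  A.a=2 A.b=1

outcome vector order: (A.a,A.b)
TSO (3): (0,0), (0,1), (2,1)
TSO∖claimed = {(0,0)}

missing: A.a=0 A.b=0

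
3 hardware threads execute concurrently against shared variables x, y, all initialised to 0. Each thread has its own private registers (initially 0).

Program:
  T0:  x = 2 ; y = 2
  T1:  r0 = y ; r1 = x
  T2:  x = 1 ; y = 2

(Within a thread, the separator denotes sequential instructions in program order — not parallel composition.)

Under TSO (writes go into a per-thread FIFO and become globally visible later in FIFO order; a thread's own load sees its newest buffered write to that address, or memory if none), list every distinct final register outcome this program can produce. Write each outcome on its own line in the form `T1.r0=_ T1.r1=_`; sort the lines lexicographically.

T1.r0=0 T1.r1=0
T1.r0=0 T1.r1=1
T1.r0=0 T1.r1=2
T1.r0=2 T1.r1=1
T1.r0=2 T1.r1=2

outcome vector order: (T1.r0,T1.r1)
|TSO outcomes| = 5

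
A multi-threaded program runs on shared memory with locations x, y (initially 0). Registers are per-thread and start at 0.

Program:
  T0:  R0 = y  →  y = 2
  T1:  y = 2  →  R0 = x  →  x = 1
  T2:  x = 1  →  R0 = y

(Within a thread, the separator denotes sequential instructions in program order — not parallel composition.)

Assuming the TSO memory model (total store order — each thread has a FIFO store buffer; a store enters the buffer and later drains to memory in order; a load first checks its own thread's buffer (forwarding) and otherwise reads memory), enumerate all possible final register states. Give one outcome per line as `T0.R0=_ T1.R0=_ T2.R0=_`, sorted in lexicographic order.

T0.R0=0 T1.R0=0 T2.R0=0
T0.R0=0 T1.R0=0 T2.R0=2
T0.R0=0 T1.R0=1 T2.R0=0
T0.R0=0 T1.R0=1 T2.R0=2
T0.R0=2 T1.R0=0 T2.R0=0
T0.R0=2 T1.R0=0 T2.R0=2
T0.R0=2 T1.R0=1 T2.R0=0
T0.R0=2 T1.R0=1 T2.R0=2

outcome vector order: (T0.R0,T1.R0,T2.R0)
|TSO outcomes| = 8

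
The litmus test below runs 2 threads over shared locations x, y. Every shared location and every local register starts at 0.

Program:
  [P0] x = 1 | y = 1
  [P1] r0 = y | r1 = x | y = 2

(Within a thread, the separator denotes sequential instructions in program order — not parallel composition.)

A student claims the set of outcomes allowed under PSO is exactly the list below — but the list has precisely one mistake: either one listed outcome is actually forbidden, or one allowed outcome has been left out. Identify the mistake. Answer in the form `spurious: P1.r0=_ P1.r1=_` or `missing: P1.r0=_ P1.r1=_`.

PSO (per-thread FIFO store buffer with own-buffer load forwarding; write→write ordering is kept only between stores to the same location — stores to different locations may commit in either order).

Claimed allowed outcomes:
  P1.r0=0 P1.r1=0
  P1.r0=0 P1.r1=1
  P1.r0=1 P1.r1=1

missing: P1.r0=1 P1.r1=0

outcome vector order: (P1.r0,P1.r1)
[PSO] allowed = {00 01 10 11}
PSO∖claimed = {10}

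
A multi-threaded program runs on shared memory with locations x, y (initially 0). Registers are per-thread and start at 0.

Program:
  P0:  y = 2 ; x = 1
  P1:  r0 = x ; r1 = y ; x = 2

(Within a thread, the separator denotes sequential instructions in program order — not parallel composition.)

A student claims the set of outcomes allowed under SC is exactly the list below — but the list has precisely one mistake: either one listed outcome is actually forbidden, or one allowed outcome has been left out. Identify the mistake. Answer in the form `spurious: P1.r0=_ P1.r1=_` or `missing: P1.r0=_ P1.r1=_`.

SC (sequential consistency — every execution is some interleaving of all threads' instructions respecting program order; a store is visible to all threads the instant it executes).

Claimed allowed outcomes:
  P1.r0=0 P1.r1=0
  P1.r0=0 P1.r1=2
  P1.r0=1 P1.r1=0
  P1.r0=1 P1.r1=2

outcome vector order: (P1.r0,P1.r1)
SC (3): 0/0 0/2 1/2
claimed∖SC = {1/0}

spurious: P1.r0=1 P1.r1=0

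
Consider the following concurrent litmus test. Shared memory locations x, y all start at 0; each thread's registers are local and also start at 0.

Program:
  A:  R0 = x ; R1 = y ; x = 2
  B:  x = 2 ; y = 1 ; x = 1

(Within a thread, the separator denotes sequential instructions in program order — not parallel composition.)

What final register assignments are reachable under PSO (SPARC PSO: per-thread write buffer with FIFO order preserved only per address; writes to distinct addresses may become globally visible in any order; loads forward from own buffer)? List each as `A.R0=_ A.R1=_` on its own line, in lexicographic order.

A.R0=0 A.R1=0
A.R0=0 A.R1=1
A.R0=1 A.R1=0
A.R0=1 A.R1=1
A.R0=2 A.R1=0
A.R0=2 A.R1=1

outcome vector order: (A.R0,A.R1)
|PSO outcomes| = 6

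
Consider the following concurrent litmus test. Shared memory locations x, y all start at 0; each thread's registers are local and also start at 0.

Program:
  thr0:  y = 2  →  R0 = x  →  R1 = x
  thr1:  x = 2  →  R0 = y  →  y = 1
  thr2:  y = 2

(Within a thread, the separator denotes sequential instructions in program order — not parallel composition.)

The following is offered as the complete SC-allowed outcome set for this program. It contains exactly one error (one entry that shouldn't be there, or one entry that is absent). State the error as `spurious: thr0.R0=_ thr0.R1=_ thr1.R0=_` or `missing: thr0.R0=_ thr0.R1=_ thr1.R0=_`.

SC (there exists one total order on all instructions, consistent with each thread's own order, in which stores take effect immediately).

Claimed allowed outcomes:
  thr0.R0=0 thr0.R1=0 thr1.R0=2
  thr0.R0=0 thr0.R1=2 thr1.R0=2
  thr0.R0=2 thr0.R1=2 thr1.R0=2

missing: thr0.R0=2 thr0.R1=2 thr1.R0=0

outcome vector order: (thr0.R0,thr0.R1,thr1.R0)
[SC] allowed = {002, 022, 220, 222}
SC∖claimed = {220}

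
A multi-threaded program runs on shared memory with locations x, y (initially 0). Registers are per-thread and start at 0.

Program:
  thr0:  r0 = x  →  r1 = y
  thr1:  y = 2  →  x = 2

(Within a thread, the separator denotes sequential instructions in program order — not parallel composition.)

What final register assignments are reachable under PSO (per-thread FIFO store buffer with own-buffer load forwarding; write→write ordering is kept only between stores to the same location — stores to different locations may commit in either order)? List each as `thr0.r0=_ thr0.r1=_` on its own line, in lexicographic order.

outcome vector order: (thr0.r0,thr0.r1)
|PSO outcomes| = 4

thr0.r0=0 thr0.r1=0
thr0.r0=0 thr0.r1=2
thr0.r0=2 thr0.r1=0
thr0.r0=2 thr0.r1=2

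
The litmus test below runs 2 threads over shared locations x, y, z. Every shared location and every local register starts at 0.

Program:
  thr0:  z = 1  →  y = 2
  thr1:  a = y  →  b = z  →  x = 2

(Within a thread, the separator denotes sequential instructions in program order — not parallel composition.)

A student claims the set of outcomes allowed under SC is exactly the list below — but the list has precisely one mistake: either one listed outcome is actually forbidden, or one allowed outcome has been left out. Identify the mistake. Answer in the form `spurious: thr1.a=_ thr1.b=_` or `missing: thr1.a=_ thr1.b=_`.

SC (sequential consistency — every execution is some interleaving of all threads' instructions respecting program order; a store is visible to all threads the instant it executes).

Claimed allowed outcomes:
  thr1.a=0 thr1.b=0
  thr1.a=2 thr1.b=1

missing: thr1.a=0 thr1.b=1

outcome vector order: (thr1.a,thr1.b)
under SC → 0/0 0/1 2/1
SC∖claimed = {0/1}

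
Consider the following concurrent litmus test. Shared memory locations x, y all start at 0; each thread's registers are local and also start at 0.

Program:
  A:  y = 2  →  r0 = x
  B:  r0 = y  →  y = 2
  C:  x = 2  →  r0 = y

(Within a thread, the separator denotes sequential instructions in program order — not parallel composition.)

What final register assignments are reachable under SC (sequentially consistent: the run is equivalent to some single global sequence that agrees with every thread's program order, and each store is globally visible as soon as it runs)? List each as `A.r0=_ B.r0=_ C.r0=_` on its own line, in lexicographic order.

A.r0=0 B.r0=0 C.r0=2
A.r0=0 B.r0=2 C.r0=2
A.r0=2 B.r0=0 C.r0=0
A.r0=2 B.r0=0 C.r0=2
A.r0=2 B.r0=2 C.r0=0
A.r0=2 B.r0=2 C.r0=2

outcome vector order: (A.r0,B.r0,C.r0)
|SC outcomes| = 6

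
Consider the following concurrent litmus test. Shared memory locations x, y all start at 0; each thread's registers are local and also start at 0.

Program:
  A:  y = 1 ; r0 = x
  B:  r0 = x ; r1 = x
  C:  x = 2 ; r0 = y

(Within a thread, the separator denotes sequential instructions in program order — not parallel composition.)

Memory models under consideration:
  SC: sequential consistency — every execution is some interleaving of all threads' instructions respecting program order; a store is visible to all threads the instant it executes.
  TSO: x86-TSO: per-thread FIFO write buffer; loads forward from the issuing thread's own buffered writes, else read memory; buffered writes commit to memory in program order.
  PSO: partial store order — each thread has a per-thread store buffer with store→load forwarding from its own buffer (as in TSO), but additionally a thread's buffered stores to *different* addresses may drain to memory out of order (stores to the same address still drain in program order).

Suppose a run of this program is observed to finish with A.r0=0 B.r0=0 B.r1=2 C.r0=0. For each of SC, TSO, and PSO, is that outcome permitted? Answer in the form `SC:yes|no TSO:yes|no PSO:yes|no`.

outcome vector order: (A.r0,B.r0,B.r1,C.r0)
[SC] allowed = {(0,0,0,1); (0,0,2,1); (0,2,2,1); (2,0,0,0); (2,0,0,1); (2,0,2,0); (2,0,2,1); (2,2,2,0); (2,2,2,1)}
[TSO] allowed = {(0,0,0,0); (0,0,0,1); (0,0,2,0); (0,0,2,1); (0,2,2,0); (0,2,2,1); (2,0,0,0); (2,0,0,1); (2,0,2,0); (2,0,2,1); (2,2,2,0); (2,2,2,1)}
[PSO] allowed = {(0,0,0,0); (0,0,0,1); (0,0,2,0); (0,0,2,1); (0,2,2,0); (0,2,2,1); (2,0,0,0); (2,0,0,1); (2,0,2,0); (2,0,2,1); (2,2,2,0); (2,2,2,1)}
target (0,0,2,0) ∈ {TSO,PSO}

SC:no TSO:yes PSO:yes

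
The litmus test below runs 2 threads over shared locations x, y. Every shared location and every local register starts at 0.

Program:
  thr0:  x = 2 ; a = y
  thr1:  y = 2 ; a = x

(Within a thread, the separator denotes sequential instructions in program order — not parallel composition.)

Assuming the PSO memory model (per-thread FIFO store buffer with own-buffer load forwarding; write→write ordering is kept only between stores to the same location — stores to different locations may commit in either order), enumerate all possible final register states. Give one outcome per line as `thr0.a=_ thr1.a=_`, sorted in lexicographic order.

outcome vector order: (thr0.a,thr1.a)
|PSO outcomes| = 4

thr0.a=0 thr1.a=0
thr0.a=0 thr1.a=2
thr0.a=2 thr1.a=0
thr0.a=2 thr1.a=2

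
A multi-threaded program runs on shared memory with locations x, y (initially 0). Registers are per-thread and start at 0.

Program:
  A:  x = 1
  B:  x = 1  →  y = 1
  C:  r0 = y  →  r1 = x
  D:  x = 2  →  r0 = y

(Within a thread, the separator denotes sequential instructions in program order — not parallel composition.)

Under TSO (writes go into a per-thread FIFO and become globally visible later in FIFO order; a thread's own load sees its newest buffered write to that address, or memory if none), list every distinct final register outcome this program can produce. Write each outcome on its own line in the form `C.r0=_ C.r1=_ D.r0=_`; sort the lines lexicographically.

outcome vector order: (C.r0,C.r1,D.r0)
|TSO outcomes| = 10

C.r0=0 C.r1=0 D.r0=0
C.r0=0 C.r1=0 D.r0=1
C.r0=0 C.r1=1 D.r0=0
C.r0=0 C.r1=1 D.r0=1
C.r0=0 C.r1=2 D.r0=0
C.r0=0 C.r1=2 D.r0=1
C.r0=1 C.r1=1 D.r0=0
C.r0=1 C.r1=1 D.r0=1
C.r0=1 C.r1=2 D.r0=0
C.r0=1 C.r1=2 D.r0=1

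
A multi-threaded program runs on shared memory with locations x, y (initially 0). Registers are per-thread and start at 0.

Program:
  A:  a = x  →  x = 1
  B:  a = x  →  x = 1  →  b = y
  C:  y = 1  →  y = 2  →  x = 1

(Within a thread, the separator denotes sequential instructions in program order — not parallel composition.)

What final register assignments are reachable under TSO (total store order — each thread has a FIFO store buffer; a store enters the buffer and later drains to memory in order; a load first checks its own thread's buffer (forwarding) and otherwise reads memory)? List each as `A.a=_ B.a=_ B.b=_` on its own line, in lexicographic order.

outcome vector order: (A.a,B.a,B.b)
|TSO outcomes| = 10

A.a=0 B.a=0 B.b=0
A.a=0 B.a=0 B.b=1
A.a=0 B.a=0 B.b=2
A.a=0 B.a=1 B.b=0
A.a=0 B.a=1 B.b=1
A.a=0 B.a=1 B.b=2
A.a=1 B.a=0 B.b=0
A.a=1 B.a=0 B.b=1
A.a=1 B.a=0 B.b=2
A.a=1 B.a=1 B.b=2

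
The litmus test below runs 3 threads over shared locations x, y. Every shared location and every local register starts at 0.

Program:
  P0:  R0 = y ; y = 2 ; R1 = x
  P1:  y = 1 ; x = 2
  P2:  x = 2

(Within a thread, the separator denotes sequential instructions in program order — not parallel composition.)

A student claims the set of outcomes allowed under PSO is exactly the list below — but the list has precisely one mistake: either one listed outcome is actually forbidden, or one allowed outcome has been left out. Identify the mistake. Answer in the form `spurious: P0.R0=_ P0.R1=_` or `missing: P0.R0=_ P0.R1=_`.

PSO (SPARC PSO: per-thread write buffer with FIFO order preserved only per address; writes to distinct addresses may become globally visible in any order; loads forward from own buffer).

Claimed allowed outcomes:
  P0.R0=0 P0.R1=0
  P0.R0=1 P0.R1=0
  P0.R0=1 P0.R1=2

outcome vector order: (P0.R0,P0.R1)
under PSO → <0 0> <0 2> <1 0> <1 2>
PSO∖claimed = {<0 2>}

missing: P0.R0=0 P0.R1=2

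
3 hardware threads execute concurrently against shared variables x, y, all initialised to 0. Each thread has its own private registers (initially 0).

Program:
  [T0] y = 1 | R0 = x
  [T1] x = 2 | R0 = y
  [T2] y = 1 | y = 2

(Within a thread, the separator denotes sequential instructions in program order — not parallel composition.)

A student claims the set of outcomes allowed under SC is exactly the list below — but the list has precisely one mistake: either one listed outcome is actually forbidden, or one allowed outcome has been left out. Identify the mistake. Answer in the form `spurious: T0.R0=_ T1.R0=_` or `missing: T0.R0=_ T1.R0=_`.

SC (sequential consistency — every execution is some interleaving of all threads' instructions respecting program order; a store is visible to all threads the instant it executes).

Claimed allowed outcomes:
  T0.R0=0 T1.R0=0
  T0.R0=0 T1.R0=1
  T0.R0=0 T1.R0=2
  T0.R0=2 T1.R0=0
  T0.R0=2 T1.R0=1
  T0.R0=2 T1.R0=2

spurious: T0.R0=0 T1.R0=0

outcome vector order: (T0.R0,T1.R0)
[SC] allowed = {0/1; 0/2; 2/0; 2/1; 2/2}
claimed∖SC = {0/0}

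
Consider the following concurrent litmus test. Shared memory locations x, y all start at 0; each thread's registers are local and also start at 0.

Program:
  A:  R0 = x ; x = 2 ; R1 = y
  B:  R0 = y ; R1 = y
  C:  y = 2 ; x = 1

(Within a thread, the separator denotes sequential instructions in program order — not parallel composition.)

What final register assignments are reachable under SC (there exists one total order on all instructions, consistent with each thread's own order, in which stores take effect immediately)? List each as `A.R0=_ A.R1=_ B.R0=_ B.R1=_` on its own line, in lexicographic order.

outcome vector order: (A.R0,A.R1,B.R0,B.R1)
|SC outcomes| = 9

A.R0=0 A.R1=0 B.R0=0 B.R1=0
A.R0=0 A.R1=0 B.R0=0 B.R1=2
A.R0=0 A.R1=0 B.R0=2 B.R1=2
A.R0=0 A.R1=2 B.R0=0 B.R1=0
A.R0=0 A.R1=2 B.R0=0 B.R1=2
A.R0=0 A.R1=2 B.R0=2 B.R1=2
A.R0=1 A.R1=2 B.R0=0 B.R1=0
A.R0=1 A.R1=2 B.R0=0 B.R1=2
A.R0=1 A.R1=2 B.R0=2 B.R1=2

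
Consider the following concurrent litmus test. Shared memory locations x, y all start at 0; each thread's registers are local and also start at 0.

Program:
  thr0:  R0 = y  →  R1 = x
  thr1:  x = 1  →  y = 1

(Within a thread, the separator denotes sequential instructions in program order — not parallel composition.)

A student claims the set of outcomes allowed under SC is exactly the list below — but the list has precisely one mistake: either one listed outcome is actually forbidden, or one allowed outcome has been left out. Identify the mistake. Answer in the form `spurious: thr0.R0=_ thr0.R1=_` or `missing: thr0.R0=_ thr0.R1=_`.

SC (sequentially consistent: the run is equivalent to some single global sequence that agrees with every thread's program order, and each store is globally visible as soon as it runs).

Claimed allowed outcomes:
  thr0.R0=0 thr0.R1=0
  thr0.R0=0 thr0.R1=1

missing: thr0.R0=1 thr0.R1=1

outcome vector order: (thr0.R0,thr0.R1)
under SC → 0/0; 0/1; 1/1
SC∖claimed = {1/1}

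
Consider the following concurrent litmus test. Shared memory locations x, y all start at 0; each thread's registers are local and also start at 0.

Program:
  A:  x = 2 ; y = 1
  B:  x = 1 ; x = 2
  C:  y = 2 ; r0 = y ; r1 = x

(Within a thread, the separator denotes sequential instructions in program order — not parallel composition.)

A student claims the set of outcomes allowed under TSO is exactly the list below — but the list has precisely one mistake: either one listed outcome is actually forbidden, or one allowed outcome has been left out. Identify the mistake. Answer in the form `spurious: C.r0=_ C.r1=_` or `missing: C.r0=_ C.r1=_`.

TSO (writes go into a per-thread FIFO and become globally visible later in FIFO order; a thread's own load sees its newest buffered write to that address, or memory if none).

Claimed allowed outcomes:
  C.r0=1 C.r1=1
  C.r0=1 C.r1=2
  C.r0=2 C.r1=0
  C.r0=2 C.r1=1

missing: C.r0=2 C.r1=2

outcome vector order: (C.r0,C.r1)
TSO: 5 outcomes — {(1,1), (1,2), (2,0), (2,1), (2,2)}
TSO∖claimed = {(2,2)}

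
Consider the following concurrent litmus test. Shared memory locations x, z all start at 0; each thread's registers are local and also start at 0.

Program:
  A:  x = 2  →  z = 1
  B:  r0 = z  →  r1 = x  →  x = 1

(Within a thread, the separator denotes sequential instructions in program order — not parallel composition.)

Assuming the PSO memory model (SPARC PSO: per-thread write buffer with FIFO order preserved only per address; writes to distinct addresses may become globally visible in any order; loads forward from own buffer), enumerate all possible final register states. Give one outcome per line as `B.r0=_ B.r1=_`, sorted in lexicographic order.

B.r0=0 B.r1=0
B.r0=0 B.r1=2
B.r0=1 B.r1=0
B.r0=1 B.r1=2

outcome vector order: (B.r0,B.r1)
|PSO outcomes| = 4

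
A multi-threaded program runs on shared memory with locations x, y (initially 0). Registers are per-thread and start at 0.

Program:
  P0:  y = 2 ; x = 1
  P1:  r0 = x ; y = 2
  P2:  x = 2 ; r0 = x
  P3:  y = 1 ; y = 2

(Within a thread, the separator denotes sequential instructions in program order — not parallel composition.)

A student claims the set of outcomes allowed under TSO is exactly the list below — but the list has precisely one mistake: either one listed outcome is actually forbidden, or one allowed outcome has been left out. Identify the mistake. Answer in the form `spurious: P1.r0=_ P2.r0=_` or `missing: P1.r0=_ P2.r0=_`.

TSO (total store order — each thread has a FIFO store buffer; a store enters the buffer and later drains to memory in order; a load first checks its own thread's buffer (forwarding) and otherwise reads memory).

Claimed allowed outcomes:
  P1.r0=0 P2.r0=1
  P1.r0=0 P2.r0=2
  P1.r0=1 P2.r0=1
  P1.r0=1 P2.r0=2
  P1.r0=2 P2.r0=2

outcome vector order: (P1.r0,P2.r0)
under TSO → (0,1) (0,2) (1,1) (1,2) (2,1) (2,2)
TSO∖claimed = {(2,1)}

missing: P1.r0=2 P2.r0=1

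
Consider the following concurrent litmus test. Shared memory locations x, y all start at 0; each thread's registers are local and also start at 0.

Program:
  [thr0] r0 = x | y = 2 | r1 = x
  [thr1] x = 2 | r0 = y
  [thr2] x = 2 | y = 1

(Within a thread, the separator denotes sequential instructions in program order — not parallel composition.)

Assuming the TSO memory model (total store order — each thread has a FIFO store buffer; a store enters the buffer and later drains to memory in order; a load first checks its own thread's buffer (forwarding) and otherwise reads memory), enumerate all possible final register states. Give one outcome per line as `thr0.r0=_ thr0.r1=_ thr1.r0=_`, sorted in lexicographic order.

thr0.r0=0 thr0.r1=0 thr1.r0=0
thr0.r0=0 thr0.r1=0 thr1.r0=1
thr0.r0=0 thr0.r1=0 thr1.r0=2
thr0.r0=0 thr0.r1=2 thr1.r0=0
thr0.r0=0 thr0.r1=2 thr1.r0=1
thr0.r0=0 thr0.r1=2 thr1.r0=2
thr0.r0=2 thr0.r1=2 thr1.r0=0
thr0.r0=2 thr0.r1=2 thr1.r0=1
thr0.r0=2 thr0.r1=2 thr1.r0=2

outcome vector order: (thr0.r0,thr0.r1,thr1.r0)
|TSO outcomes| = 9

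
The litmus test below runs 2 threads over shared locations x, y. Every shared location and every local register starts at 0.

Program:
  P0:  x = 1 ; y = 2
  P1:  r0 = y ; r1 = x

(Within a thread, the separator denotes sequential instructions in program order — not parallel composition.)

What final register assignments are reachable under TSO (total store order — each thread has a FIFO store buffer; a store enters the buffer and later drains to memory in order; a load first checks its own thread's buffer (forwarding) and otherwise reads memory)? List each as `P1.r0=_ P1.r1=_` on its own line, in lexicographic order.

outcome vector order: (P1.r0,P1.r1)
|TSO outcomes| = 3

P1.r0=0 P1.r1=0
P1.r0=0 P1.r1=1
P1.r0=2 P1.r1=1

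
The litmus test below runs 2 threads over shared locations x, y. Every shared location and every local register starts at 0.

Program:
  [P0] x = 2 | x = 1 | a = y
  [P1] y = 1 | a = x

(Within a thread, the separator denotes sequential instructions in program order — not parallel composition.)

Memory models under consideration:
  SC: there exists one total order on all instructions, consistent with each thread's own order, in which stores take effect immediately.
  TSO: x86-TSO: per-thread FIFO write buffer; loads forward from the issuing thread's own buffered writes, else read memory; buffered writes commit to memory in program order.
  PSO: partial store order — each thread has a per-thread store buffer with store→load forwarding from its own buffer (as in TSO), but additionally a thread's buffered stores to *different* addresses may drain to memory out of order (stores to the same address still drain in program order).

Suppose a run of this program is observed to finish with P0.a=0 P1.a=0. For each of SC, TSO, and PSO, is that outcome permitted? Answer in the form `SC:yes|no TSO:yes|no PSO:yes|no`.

SC:no TSO:yes PSO:yes

outcome vector order: (P0.a,P1.a)
under SC → 0/1; 1/0; 1/1; 1/2
under TSO → 0/0; 0/1; 0/2; 1/0; 1/1; 1/2
under PSO → 0/0; 0/1; 0/2; 1/0; 1/1; 1/2
target 0/0 ∈ {TSO,PSO}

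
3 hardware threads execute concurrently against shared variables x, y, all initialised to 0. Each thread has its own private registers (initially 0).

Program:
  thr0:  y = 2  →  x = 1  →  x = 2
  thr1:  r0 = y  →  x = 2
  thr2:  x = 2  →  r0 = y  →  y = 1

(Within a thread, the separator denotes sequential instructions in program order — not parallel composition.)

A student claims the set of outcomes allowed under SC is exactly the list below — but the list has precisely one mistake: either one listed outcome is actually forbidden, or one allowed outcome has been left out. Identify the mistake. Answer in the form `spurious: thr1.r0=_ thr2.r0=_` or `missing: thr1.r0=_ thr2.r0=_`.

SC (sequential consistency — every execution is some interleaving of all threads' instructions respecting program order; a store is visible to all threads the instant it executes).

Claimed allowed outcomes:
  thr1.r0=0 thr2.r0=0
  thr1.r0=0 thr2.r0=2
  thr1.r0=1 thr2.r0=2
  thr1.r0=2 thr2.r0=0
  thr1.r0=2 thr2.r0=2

missing: thr1.r0=1 thr2.r0=0

outcome vector order: (thr1.r0,thr2.r0)
under SC → 00 02 10 12 20 22
SC∖claimed = {10}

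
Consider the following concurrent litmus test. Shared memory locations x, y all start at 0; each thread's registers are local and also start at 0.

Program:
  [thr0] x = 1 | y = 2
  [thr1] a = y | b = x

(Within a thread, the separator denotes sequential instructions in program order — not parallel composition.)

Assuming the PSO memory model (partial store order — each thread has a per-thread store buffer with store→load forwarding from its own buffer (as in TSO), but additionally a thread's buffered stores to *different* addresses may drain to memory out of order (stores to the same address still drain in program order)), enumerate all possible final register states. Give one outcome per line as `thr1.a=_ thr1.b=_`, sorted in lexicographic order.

outcome vector order: (thr1.a,thr1.b)
|PSO outcomes| = 4

thr1.a=0 thr1.b=0
thr1.a=0 thr1.b=1
thr1.a=2 thr1.b=0
thr1.a=2 thr1.b=1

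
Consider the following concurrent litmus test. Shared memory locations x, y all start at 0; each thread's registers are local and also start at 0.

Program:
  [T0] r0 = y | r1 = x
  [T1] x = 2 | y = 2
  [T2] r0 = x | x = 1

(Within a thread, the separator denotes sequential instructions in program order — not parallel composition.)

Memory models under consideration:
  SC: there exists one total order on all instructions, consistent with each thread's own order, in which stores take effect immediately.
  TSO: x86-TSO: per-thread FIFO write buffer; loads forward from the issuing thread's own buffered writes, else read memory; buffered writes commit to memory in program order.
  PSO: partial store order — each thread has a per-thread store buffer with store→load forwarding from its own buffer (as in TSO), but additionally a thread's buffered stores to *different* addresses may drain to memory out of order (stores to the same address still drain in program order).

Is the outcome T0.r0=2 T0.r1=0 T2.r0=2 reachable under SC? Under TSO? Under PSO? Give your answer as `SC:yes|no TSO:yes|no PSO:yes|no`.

SC:no TSO:no PSO:yes

outcome vector order: (T0.r0,T0.r1,T2.r0)
SC: 10 outcomes — {000 002 010 012 020 022 210 212 220 222}
TSO: 10 outcomes — {000 002 010 012 020 022 210 212 220 222}
PSO: 12 outcomes — {000 002 010 012 020 022 200 202 210 212 220 222}
target 202 ∈ {PSO}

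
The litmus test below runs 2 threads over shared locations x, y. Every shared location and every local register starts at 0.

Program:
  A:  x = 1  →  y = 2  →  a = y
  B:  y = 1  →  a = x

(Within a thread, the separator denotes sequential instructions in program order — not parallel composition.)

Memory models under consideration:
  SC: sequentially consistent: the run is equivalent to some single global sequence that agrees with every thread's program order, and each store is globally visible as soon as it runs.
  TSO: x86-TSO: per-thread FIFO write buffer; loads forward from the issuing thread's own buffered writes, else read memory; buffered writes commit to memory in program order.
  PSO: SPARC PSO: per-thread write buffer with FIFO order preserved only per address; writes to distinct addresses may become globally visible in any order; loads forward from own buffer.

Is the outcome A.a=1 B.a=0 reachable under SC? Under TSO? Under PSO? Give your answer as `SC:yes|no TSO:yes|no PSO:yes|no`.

outcome vector order: (A.a,B.a)
[SC] allowed = {11; 20; 21}
[TSO] allowed = {10; 11; 20; 21}
[PSO] allowed = {10; 11; 20; 21}
target 10 ∈ {TSO,PSO}

SC:no TSO:yes PSO:yes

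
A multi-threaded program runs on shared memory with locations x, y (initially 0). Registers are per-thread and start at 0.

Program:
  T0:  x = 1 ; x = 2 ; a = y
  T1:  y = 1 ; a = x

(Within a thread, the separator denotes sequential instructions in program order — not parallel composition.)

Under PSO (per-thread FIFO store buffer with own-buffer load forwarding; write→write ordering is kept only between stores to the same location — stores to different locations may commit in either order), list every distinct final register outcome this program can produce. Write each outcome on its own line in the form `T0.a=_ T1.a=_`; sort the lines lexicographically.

T0.a=0 T1.a=0
T0.a=0 T1.a=1
T0.a=0 T1.a=2
T0.a=1 T1.a=0
T0.a=1 T1.a=1
T0.a=1 T1.a=2

outcome vector order: (T0.a,T1.a)
|PSO outcomes| = 6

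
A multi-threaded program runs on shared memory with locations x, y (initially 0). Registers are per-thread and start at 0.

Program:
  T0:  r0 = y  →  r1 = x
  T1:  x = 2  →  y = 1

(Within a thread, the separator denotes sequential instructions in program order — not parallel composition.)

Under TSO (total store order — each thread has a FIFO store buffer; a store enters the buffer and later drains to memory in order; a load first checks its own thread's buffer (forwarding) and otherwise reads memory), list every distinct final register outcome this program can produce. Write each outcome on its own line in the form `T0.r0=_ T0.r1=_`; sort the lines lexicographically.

T0.r0=0 T0.r1=0
T0.r0=0 T0.r1=2
T0.r0=1 T0.r1=2

outcome vector order: (T0.r0,T0.r1)
|TSO outcomes| = 3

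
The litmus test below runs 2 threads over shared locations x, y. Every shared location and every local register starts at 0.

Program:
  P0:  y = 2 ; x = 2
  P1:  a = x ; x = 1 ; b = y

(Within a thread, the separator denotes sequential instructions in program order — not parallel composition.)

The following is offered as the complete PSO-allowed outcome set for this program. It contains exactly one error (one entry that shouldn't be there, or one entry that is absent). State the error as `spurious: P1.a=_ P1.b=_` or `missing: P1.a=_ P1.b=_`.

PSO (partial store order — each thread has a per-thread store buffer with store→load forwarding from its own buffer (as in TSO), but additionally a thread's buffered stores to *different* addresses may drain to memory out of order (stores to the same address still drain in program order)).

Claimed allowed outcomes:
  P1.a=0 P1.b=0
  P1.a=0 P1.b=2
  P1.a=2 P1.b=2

missing: P1.a=2 P1.b=0

outcome vector order: (P1.a,P1.b)
PSO: 4 outcomes — {<0 0> <0 2> <2 0> <2 2>}
PSO∖claimed = {<2 0>}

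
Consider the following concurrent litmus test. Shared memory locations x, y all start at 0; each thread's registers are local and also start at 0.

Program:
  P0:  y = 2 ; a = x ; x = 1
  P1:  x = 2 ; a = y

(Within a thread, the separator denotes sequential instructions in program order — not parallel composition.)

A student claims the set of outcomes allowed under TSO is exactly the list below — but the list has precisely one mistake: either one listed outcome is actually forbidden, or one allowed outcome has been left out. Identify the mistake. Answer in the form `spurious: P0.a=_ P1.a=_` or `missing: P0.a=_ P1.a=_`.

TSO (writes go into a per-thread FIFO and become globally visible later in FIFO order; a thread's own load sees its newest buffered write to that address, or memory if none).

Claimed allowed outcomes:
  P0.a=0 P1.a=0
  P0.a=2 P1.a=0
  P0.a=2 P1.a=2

missing: P0.a=0 P1.a=2

outcome vector order: (P0.a,P1.a)
under TSO → 0/0; 0/2; 2/0; 2/2
TSO∖claimed = {0/2}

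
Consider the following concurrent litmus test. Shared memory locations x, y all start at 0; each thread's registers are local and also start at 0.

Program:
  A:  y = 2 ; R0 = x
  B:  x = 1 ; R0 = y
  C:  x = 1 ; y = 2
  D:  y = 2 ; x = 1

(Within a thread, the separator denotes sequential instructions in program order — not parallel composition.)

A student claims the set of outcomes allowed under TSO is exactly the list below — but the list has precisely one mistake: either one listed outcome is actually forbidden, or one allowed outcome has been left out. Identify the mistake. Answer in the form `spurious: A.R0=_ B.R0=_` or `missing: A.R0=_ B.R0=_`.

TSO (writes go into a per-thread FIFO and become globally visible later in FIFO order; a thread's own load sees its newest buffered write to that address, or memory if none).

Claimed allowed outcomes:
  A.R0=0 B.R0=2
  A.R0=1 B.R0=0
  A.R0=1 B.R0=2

outcome vector order: (A.R0,B.R0)
under TSO → <0 0>, <0 2>, <1 0>, <1 2>
TSO∖claimed = {<0 0>}

missing: A.R0=0 B.R0=0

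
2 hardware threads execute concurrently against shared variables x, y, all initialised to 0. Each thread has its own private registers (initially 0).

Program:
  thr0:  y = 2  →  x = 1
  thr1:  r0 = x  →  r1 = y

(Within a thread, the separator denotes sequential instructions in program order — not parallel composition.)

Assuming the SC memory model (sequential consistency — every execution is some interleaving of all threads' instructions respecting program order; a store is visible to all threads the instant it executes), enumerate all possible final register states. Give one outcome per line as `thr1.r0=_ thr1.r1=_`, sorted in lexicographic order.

outcome vector order: (thr1.r0,thr1.r1)
|SC outcomes| = 3

thr1.r0=0 thr1.r1=0
thr1.r0=0 thr1.r1=2
thr1.r0=1 thr1.r1=2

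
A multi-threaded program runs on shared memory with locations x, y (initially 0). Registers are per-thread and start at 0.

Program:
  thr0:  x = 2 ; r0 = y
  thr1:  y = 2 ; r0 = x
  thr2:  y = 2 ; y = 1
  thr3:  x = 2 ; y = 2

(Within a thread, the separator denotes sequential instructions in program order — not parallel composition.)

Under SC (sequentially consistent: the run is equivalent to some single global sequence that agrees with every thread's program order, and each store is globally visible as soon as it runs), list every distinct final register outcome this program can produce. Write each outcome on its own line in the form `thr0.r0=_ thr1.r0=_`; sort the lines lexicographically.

outcome vector order: (thr0.r0,thr1.r0)
|SC outcomes| = 5

thr0.r0=0 thr1.r0=2
thr0.r0=1 thr1.r0=0
thr0.r0=1 thr1.r0=2
thr0.r0=2 thr1.r0=0
thr0.r0=2 thr1.r0=2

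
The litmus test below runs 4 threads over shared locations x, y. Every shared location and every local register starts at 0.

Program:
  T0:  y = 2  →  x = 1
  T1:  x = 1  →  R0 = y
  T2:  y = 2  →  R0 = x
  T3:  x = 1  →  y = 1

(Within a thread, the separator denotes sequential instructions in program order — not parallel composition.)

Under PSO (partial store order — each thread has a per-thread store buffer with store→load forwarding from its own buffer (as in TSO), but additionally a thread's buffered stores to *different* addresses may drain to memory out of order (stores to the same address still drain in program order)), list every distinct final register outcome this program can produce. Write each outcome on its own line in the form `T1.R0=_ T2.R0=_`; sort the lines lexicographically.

outcome vector order: (T1.R0,T2.R0)
|PSO outcomes| = 6

T1.R0=0 T2.R0=0
T1.R0=0 T2.R0=1
T1.R0=1 T2.R0=0
T1.R0=1 T2.R0=1
T1.R0=2 T2.R0=0
T1.R0=2 T2.R0=1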